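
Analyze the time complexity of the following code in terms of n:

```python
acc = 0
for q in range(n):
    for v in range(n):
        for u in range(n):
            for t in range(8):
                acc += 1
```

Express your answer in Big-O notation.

Each loop level contributes: n × n × n × 1. Multiplying the contributions gives O(n^3).

Answer: O(n^3)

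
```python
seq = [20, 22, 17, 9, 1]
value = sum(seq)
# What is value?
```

Trace:
`seq = [20, 22, 17, 9, 1]` → seq = [20, 22, 17, 9, 1]
`value = sum(seq)` → value = 69
So value = 69

Answer: 69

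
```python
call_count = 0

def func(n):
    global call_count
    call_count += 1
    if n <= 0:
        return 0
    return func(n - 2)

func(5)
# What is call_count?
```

Linear recursion stepping by 2: 4 calls from n=5 down to ≤0.

Answer: 4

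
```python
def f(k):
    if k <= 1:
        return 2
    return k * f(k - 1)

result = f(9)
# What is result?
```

f(9) = 9 * 8 * 7 * 6 * 5 * 4 * 3 * 2 * 2 = 725760

Answer: 725760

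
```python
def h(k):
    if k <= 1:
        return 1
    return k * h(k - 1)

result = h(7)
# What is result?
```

h(7) = 7 * 6 * 5 * 4 * 3 * 2 * 1 = 5040

Answer: 5040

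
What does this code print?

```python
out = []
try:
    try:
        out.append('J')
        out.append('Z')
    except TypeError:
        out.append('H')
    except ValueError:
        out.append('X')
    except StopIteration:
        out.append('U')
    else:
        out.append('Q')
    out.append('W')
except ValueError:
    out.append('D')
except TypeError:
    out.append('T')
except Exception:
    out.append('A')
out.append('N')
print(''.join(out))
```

Execution trace: 'J' (inner try body) → 'Z' (inner try body, no exception) → 'Q' (inner else) → 'W' (try body, no exception) → 'N' (after the try/except). Output: JZQWN

Answer: JZQWN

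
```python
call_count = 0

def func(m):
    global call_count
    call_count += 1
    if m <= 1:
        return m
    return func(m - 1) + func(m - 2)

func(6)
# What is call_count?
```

Calls(m) = 1 + Calls(m-1) + Calls(m-2); Calls(0)=Calls(1)=1. For m=6 this gives 25.

Answer: 25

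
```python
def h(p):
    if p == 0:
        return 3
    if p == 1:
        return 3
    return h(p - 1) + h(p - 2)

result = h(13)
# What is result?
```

Build up from base cases: h(0)=3, h(1)=3, h(2)=6, h(3)=9, h(4)=15, h(5)=24, h(6)=39, ..., h(13)=1131

Answer: 1131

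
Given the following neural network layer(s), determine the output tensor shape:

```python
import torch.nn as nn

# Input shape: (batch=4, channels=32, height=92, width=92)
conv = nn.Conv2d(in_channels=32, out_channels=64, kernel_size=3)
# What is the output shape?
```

Input: (4, 32, 92, 92) -> Output: (4, 64, 90, 90)

Answer: (4, 64, 90, 90)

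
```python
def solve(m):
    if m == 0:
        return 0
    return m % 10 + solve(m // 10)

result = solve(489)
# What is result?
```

Sum of digits of 489: 9 + 8 + 4 = 21

Answer: 21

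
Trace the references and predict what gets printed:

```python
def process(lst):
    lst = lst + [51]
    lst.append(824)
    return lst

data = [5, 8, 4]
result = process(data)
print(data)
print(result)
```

Key concept: rebinding parameter vs mutation.
Step by step:
`data = [5, 8, 4]` → data = [5, 8, 4]
`result = process(data)` → result = [5, 8, 4, 51, 824]
`print(data)` → prints [5, 8, 4]
`print(result)` → prints [5, 8, 4, 51, 824]

Answer:
[5, 8, 4]
[5, 8, 4, 51, 824]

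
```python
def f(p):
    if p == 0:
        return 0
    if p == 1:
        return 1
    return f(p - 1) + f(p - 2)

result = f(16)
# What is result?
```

Build up from base cases: f(0)=0, f(1)=1, f(2)=1, f(3)=2, f(4)=3, f(5)=5, f(6)=8, ..., f(16)=987

Answer: 987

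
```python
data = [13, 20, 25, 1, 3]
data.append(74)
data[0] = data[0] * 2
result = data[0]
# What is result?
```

Trace:
`data = [13, 20, 25, 1, 3]` → data = [13, 20, 25, 1, 3]
`data.append(74)` → data = [13, 20, 25, 1, 3, 74]
`data[0] = data[0] * 2` → data = [26, 20, 25, 1, 3, 74]
`result = data[0]` → result = 26
So result = 26

Answer: 26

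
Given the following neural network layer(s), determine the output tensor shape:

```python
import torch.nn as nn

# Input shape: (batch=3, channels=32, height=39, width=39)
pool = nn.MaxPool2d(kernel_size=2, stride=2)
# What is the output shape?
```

Input: (3, 32, 39, 39) -> Output: (3, 32, 19, 19)

Answer: (3, 32, 19, 19)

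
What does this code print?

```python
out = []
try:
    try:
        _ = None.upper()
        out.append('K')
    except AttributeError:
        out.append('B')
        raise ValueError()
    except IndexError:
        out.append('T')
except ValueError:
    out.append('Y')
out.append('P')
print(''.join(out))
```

Execution trace: 'B' (inner except AttributeError) → 'Y' (outer except ValueError) → 'P' (after the try/except). Output: BYP

Answer: BYP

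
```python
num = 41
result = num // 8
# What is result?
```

Trace:
`num = 41` → num = 41
`result = num // 8` → result = 5
So result = 5

Answer: 5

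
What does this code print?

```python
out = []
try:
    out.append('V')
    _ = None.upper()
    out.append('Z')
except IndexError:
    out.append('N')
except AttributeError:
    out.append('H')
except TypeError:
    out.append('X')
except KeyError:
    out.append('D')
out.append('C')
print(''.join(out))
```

Execution trace: 'V' (try body) → 'H' (except AttributeError) → 'C' (after the try/except). Output: VHC

Answer: VHC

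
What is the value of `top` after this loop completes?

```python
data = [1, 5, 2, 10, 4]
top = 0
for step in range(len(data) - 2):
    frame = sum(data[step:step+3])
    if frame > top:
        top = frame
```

Max sum of 3-element window in [1, 5, 2, 10, 4]
`top` takes the values: 0 → 8 → 17

Answer: 17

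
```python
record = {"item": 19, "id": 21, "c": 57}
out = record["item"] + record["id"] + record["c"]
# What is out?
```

Trace:
`record = {"item": 19, "id": 21, "c": 57}` → record = {'item': 19, 'id': 21, 'c': 57}
`out = record["item"] + record["id"] + record["c"]` → out = 97
So out = 97

Answer: 97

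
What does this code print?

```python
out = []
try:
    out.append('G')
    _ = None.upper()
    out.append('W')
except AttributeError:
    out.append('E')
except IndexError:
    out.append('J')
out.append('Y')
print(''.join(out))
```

Execution trace: 'G' (try body) → 'E' (except AttributeError) → 'Y' (after the try/except). Output: GEY

Answer: GEY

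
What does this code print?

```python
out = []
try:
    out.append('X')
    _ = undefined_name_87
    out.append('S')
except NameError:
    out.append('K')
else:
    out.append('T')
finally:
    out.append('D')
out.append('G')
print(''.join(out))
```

Execution trace: 'X' (try body) → 'K' (except NameError) → 'D' (finally) → 'G' (after the try/except). Output: XKDG

Answer: XKDG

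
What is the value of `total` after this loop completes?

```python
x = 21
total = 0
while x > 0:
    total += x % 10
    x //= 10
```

Sum digits of 21
`total` takes the values: 0 → 1 → 3

Answer: 3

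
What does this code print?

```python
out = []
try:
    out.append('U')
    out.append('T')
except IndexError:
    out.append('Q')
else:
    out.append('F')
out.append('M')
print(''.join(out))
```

Execution trace: 'U' (try body) → 'T' (try body, no exception) → 'F' (else) → 'M' (after the try/except). Output: UTFM

Answer: UTFM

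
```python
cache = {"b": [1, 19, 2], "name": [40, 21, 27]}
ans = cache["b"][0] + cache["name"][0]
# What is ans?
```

Trace:
`cache = {"b": [1, 19, 2], "name": [40, 21, 27]}` → cache = {'b': [1, 19, 2], 'name': [40, 21, 27]}
`ans = cache["b"][0] + cache["name"][0]` → ans = 41
So ans = 41

Answer: 41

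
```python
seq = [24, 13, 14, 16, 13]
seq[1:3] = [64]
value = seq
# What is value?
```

Trace:
`seq = [24, 13, 14, 16, 13]` → seq = [24, 13, 14, 16, 13]
`seq[1:3] = [64]` → seq = [24, 64, 16, 13]
`value = seq` → value = [24, 64, 16, 13]
So value = [24, 64, 16, 13]

Answer: [24, 64, 16, 13]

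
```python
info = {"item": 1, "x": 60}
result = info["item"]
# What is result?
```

Trace:
`info = {"item": 1, "x": 60}` → info = {'item': 1, 'x': 60}
`result = info["item"]` → result = 1
So result = 1

Answer: 1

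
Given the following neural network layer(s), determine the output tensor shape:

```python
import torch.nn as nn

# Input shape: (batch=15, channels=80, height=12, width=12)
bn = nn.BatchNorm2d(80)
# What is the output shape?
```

Input: (15, 80, 12, 12) -> Output: (15, 80, 12, 12)

Answer: (15, 80, 12, 12)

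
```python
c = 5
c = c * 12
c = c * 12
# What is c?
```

Trace:
`c = 5` → c = 5
`c = c * 12` → c = 60
`c = c * 12` → c = 720
So c = 720

Answer: 720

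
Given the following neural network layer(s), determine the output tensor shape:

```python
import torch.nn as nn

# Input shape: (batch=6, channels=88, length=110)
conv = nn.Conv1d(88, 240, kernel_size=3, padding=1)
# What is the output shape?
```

Input: (6, 88, 110) -> Output: (6, 240, 110)

Answer: (6, 240, 110)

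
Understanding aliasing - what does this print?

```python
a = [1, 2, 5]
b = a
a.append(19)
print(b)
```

Key concept: basic list aliasing.
Step by step:
`a = [1, 2, 5]` → a = [1, 2, 5]
`b = a` → b = [1, 2, 5] (same object as a)
`a.append(19)` → a = [1, 2, 5, 19] (same object as b); b = [1, 2, 5, 19] (same object as a)
`print(b)` → prints [1, 2, 5, 19]

Answer: [1, 2, 5, 19]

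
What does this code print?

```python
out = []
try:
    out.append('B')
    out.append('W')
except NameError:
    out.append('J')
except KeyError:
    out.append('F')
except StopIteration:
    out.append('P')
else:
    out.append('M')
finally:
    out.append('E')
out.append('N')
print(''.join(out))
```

Execution trace: 'B' (try body) → 'W' (try body, no exception) → 'M' (else) → 'E' (finally) → 'N' (after the try/except). Output: BWMEN

Answer: BWMEN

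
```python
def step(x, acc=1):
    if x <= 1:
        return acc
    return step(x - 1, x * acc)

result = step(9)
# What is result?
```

Accumulator trace (n, acc): (9, 1) -> (8, 9) -> (7, 72) -> (6, 504) -> (5, 3024) -> (4, 15120) -> (3, 60480) -> (2, 181440) -> (1, 362880) -> return 362880

Answer: 362880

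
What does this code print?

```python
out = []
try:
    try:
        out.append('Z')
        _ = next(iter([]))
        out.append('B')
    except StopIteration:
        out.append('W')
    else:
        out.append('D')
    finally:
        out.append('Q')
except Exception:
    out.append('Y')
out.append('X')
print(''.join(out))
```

Execution trace: 'Z' (inner try body) → 'W' (inner except StopIteration) → 'Q' (inner finally) → 'X' (after the try/except). Output: ZWQX

Answer: ZWQX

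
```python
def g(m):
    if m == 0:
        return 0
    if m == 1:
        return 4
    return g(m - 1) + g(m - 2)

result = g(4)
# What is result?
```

Build up from base cases: g(0)=0, g(1)=4, g(2)=4, g(3)=8, g(4)=12

Answer: 12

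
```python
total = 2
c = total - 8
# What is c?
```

Trace:
`total = 2` → total = 2
`c = total - 8` → c = -6
So c = -6

Answer: -6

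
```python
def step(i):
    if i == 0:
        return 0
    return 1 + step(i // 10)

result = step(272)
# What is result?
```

Count of digits of 272: 3

Answer: 3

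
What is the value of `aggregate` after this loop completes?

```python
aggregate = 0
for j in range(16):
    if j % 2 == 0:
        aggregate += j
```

Sum of even numbers 0 to 15
`aggregate` takes the values: 0 → 2 → 6 → 12 → 20 → 30 → 42 → 56

Answer: 56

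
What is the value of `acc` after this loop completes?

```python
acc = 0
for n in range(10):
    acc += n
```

Sum of 0 to 9 = 45
`acc` takes the values: 0 → 1 → 3 → 6 → 10 → 15 → 21 → 28 → 36 → 45

Answer: 45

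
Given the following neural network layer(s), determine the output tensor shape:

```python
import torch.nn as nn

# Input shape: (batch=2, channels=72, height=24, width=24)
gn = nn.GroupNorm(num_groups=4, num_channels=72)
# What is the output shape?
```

Input: (2, 72, 24, 24) -> Output: (2, 72, 24, 24)

Answer: (2, 72, 24, 24)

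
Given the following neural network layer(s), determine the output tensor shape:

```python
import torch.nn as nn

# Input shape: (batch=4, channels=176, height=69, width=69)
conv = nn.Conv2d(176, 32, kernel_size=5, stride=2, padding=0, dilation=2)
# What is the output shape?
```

Input: (4, 176, 69, 69) -> Output: (4, 32, 31, 31)

Answer: (4, 32, 31, 31)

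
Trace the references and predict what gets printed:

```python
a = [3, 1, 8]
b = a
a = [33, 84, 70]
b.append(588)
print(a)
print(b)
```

Key concept: rebinding vs mutation: a is rebound to a new list, b still points at the original.
Step by step:
`a = [3, 1, 8]` → a = [3, 1, 8]
`b = a` → b = [3, 1, 8] (same object as a)
`a = [33, 84, 70]` → a = [33, 84, 70]
`b.append(588)` → b = [3, 1, 8, 588]
`print(a)` → prints [33, 84, 70]
`print(b)` → prints [3, 1, 8, 588]

Answer:
[33, 84, 70]
[3, 1, 8, 588]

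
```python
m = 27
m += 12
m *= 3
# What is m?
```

Trace:
`m = 27` → m = 27
`m += 12` → m = 39
`m *= 3` → m = 117
So m = 117

Answer: 117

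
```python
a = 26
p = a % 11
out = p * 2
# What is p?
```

Trace:
`a = 26` → a = 26
`p = a % 11` → p = 4
`out = p * 2` → out = 8
So p = 4

Answer: 4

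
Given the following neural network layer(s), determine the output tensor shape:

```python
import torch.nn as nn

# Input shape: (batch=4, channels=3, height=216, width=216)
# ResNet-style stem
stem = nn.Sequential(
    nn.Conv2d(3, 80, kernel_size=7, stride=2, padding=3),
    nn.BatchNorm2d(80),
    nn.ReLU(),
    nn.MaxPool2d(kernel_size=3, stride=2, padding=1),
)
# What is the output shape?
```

Input: (4, 3, 216, 216) -> after Conv2d 7x7 stride=2: (4, 80, 108, 108) -> Output: (4, 80, 54, 54)

Answer: (4, 80, 54, 54)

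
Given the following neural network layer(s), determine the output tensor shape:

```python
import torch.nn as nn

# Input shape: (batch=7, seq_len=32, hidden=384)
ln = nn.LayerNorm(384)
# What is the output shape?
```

Input: (7, 32, 384) -> Output: (7, 32, 384)

Answer: (7, 32, 384)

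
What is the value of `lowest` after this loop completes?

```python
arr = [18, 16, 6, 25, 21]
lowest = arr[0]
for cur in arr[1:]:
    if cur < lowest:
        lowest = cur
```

Minimum of [18, 16, 6, 25, 21]
`lowest` takes the values: 18 → 16 → 6

Answer: 6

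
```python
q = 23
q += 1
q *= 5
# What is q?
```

Trace:
`q = 23` → q = 23
`q += 1` → q = 24
`q *= 5` → q = 120
So q = 120

Answer: 120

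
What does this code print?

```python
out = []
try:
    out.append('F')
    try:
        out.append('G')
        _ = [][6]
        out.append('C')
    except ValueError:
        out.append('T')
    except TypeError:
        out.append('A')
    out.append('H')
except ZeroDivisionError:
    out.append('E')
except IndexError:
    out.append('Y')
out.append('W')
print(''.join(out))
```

Execution trace: 'F' (try body) → 'G' (inner try body) → 'Y' (except IndexError) → 'W' (after the try/except). Output: FGYW

Answer: FGYW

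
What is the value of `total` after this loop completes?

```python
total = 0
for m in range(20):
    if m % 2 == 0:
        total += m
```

Sum of even numbers 0 to 19
`total` takes the values: 0 → 2 → 6 → 12 → 20 → 30 → 42 → 56 → 72 → 90

Answer: 90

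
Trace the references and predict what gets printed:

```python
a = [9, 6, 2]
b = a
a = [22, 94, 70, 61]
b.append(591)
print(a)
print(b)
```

Key concept: rebinding vs mutation: a is rebound to a new list, b still points at the original.
Step by step:
`a = [9, 6, 2]` → a = [9, 6, 2]
`b = a` → b = [9, 6, 2] (same object as a)
`a = [22, 94, 70, 61]` → a = [22, 94, 70, 61]
`b.append(591)` → b = [9, 6, 2, 591]
`print(a)` → prints [22, 94, 70, 61]
`print(b)` → prints [9, 6, 2, 591]

Answer:
[22, 94, 70, 61]
[9, 6, 2, 591]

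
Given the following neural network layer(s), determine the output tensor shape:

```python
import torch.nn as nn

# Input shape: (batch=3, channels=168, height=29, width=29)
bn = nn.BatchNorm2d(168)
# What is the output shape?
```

Input: (3, 168, 29, 29) -> Output: (3, 168, 29, 29)

Answer: (3, 168, 29, 29)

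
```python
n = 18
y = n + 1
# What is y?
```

Trace:
`n = 18` → n = 18
`y = n + 1` → y = 19
So y = 19

Answer: 19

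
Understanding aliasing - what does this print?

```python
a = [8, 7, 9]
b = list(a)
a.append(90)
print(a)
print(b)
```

Key concept: list() constructor creates copy.
Step by step:
`a = [8, 7, 9]` → a = [8, 7, 9]
`b = list(a)` → b = [8, 7, 9]
`a.append(90)` → a = [8, 7, 9, 90]
`print(a)` → prints [8, 7, 9, 90]
`print(b)` → prints [8, 7, 9]

Answer:
[8, 7, 9, 90]
[8, 7, 9]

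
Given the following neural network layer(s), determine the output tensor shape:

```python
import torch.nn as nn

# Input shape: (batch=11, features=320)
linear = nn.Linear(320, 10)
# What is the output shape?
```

Input: (11, 320) -> Output: (11, 10)

Answer: (11, 10)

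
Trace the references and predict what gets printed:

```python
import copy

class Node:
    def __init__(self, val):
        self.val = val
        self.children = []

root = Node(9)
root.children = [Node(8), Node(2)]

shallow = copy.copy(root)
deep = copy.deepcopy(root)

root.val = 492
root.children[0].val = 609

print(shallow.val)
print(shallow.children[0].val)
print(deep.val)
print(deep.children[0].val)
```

Key concept: deep copy with custom objects.
Step by step:
`root = Node(9)` → root = Node(val=9, children=[])
`root.children = [Node(8), Node(2)]` → root = Node(val=9, children=[Node(val=8, children=[]), Node(val=2, children=[])])
`shallow = copy.copy(root)` → shallow = Node(val=9, children=[Node(val=8, children=[]), Node(val=2, children=[])])
`deep = copy.deepcopy(root)` → deep = Node(val=9, children=[Node(val=8, children=[]), Node(val=2, children=[])])
`root.val = 492` → root = Node(val=492, children=[Node(val=8, children=[]), Node(val=2, children=[])])
`root.children[0].val = 609` → root = Node(val=492, children=[Node(val=609, children=[]), Node(val=2, children=[])]); shallow = Node(val=9, children=[Node(val=609, children=[]), Node(val=2, children=[])])
`print(shallow.val)` → prints 9
`print(shallow.children[0].val)` → prints 609
`print(deep.val)` → prints 9
`print(deep.children[0].val)` → prints 8

Answer:
9
609
9
8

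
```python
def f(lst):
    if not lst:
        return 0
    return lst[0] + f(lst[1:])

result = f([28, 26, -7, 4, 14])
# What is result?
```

28 + 26 + (-7) + 4 + 14 + 0 = 65

Answer: 65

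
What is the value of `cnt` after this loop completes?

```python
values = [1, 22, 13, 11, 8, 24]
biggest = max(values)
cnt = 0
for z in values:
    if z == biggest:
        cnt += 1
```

Count of max value 24 in [1, 22, 13, 11, 8, 24]
`cnt` takes the values: 0 → 1

Answer: 1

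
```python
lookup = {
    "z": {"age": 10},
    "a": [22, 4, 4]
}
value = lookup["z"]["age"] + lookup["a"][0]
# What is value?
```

Trace:
`lookup = { ...` → lookup = {'z': {'age': 10}, 'a': [22, 4, 4]}
`value = lookup["z"]["age"] + lookup["a"][0]` → value = 32
So value = 32

Answer: 32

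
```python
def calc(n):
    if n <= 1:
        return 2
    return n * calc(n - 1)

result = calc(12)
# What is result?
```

calc(12) = 12 * 11 * 10 * 9 * 8 * 7 * 6 * 5 * 4 * 3 * 2 * 2 = 958003200

Answer: 958003200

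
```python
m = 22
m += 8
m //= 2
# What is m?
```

Trace:
`m = 22` → m = 22
`m += 8` → m = 30
`m //= 2` → m = 15
So m = 15

Answer: 15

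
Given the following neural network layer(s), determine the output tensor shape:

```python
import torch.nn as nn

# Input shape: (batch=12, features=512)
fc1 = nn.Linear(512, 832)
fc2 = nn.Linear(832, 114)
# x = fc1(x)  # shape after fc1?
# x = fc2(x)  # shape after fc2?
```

Input: (12, 512) -> after fc1: (12, 832) -> Output: (12, 114)

Answer: (12, 114)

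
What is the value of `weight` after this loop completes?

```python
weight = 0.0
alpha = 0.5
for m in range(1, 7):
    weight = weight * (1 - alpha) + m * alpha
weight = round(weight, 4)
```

Moving average with lr=0.5
`weight` takes the values: 0.0 → 0.5 → 1.25 → 2.125 → 3.0625 → 4.03125 → 5.015625 → 5.0156

Answer: 5.0156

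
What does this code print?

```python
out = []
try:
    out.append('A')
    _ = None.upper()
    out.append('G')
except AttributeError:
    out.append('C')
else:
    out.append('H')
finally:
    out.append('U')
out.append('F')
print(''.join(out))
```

Execution trace: 'A' (try body) → 'C' (except AttributeError) → 'U' (finally) → 'F' (after the try/except). Output: ACUF

Answer: ACUF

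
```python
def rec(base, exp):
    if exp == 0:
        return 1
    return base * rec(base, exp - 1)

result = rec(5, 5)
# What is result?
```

rec(5, 5) = 5 * 5 * 5 * 5 * 5 = 3125

Answer: 3125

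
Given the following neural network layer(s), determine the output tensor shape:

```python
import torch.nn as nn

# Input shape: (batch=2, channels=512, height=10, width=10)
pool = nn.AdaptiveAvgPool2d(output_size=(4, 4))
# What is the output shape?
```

Input: (2, 512, 10, 10) -> Output: (2, 512, 4, 4)

Answer: (2, 512, 4, 4)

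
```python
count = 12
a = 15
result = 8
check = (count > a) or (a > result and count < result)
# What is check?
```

Trace:
`count = 12` → count = 12
`a = 15` → a = 15
`result = 8` → result = 8
`check = (count > a) or (a > result and count < result)` → check = False
So check = False

Answer: False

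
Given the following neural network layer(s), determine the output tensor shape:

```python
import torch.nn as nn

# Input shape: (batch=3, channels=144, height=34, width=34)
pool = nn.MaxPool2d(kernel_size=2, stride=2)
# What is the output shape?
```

Input: (3, 144, 34, 34) -> Output: (3, 144, 17, 17)

Answer: (3, 144, 17, 17)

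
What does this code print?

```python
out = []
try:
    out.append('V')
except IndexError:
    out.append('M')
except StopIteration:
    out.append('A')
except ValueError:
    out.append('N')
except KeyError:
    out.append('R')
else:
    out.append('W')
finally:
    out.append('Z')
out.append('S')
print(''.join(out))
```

Execution trace: 'V' (try body, no exception) → 'W' (else) → 'Z' (finally) → 'S' (after the try/except). Output: VWZS

Answer: VWZS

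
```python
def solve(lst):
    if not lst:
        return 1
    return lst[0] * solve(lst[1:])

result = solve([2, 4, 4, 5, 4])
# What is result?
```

Product over [2, 4, 4, 5, 4] = 2 * 4 * 4 * 5 * 4 = 640

Answer: 640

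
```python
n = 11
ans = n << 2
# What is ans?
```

Trace:
`n = 11` → n = 11
`ans = n << 2` → ans = 44
So ans = 44

Answer: 44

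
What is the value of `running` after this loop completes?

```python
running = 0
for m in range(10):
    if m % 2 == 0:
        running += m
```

Sum of even numbers 0 to 9
`running` takes the values: 0 → 2 → 6 → 12 → 20

Answer: 20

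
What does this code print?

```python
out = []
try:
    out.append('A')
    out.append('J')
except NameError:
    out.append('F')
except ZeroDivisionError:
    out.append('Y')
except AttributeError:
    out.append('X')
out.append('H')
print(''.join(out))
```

Execution trace: 'A' (try body) → 'J' (try body, no exception) → 'H' (after the try/except). Output: AJH

Answer: AJH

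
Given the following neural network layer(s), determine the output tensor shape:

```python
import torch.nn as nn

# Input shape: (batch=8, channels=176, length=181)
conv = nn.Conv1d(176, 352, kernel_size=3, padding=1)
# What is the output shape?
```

Input: (8, 176, 181) -> Output: (8, 352, 181)

Answer: (8, 352, 181)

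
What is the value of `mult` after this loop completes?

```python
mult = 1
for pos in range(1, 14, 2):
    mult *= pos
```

Product of 1, 3, 5, ... up to 13
`mult` takes the values: 1 → 3 → 15 → 105 → 945 → 10395 → 135135

Answer: 135135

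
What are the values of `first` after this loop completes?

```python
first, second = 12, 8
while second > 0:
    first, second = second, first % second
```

GCD of 12 and 8
`first` takes the values: 12 → 8 → 4

Answer: 4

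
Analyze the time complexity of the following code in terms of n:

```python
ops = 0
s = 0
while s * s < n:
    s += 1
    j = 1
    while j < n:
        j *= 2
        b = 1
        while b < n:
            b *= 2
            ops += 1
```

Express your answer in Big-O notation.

Each loop level contributes: √n × log n × log n. Multiplying the contributions gives O(√n log² n).

Answer: O(√n log² n)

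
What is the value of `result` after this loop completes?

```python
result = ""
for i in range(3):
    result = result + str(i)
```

Concatenate digits 0 to 2
`result` takes the values: "" → "0" → "01" → "012"

Answer: "012"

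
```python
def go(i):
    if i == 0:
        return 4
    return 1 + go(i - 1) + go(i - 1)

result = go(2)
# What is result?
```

go(i) = 1 + 2·go(i-1), go(0)=4. Closed form: (4+1)·2^2 - 1 = 19.

Answer: 19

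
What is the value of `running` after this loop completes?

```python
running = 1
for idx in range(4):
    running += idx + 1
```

Start at 1, add 1 to 4 = 11
`running` takes the values: 1 → 2 → 4 → 7 → 11

Answer: 11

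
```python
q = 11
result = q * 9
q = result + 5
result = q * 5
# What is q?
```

Trace:
`q = 11` → q = 11
`result = q * 9` → result = 99
`q = result + 5` → q = 104
`result = q * 5` → result = 520
So q = 104

Answer: 104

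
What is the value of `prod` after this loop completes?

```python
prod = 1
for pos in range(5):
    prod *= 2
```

2^5 = 32
`prod` takes the values: 1 → 2 → 4 → 8 → 16 → 32

Answer: 32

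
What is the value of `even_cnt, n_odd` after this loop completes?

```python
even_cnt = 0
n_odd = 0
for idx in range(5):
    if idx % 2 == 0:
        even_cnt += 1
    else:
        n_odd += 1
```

Count evens and odds in range(5)
`even_cnt, n_odd` takes the values: (0, 0) → (1, 0) → (1, 1) → (2, 1) → (2, 2) → (3, 2)

Answer: 3, 2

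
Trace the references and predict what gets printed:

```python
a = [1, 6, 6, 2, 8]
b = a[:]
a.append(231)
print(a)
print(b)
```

Key concept: slice [:] creates copy.
Step by step:
`a = [1, 6, 6, 2, 8]` → a = [1, 6, 6, 2, 8]
`b = a[:]` → b = [1, 6, 6, 2, 8]
`a.append(231)` → a = [1, 6, 6, 2, 8, 231]
`print(a)` → prints [1, 6, 6, 2, 8, 231]
`print(b)` → prints [1, 6, 6, 2, 8]

Answer:
[1, 6, 6, 2, 8, 231]
[1, 6, 6, 2, 8]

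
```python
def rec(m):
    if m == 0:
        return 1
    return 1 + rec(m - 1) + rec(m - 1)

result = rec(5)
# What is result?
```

rec(m) = 1 + 2·rec(m-1), rec(0)=1. Closed form: (1+1)·2^5 - 1 = 63.

Answer: 63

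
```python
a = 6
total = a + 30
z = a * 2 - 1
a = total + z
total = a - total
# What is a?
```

Trace:
`a = 6` → a = 6
`total = a + 30` → total = 36
`z = a * 2 - 1` → z = 11
`a = total + z` → a = 47
`total = a - total` → total = 11
So a = 47

Answer: 47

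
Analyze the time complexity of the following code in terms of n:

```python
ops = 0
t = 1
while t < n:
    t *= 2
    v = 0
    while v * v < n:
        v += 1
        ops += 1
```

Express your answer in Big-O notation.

Each loop level contributes: log n × √n. Multiplying the contributions gives O(√n log n).

Answer: O(√n log n)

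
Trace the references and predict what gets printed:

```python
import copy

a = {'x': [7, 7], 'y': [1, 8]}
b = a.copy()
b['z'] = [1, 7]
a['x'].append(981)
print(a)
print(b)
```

Key concept: shallow copy of dict with mutable values.
Step by step:
`a = {'x': [7, 7], 'y': [1, 8]}` → a = {'x': [7, 7], 'y': [1, 8]}
`b = a.copy()` → b = {'x': [7, 7], 'y': [1, 8]}
`b['z'] = [1, 7]` → b = {'x': [7, 7], 'y': [1, 8], 'z': [1, 7]}
`a['x'].append(981)` → a = {'x': [7, 7, 981], 'y': [1, 8]}; b = {'x': [7, 7, 981], 'y': [1, 8], 'z': [1, 7]}
`print(a)` → prints {'x': [7, 7, 981], 'y': [1, 8]}
`print(b)` → prints {'x': [7, 7, 981], 'y': [1, 8], 'z': [1, 7]}

Answer:
{'x': [7, 7, 981], 'y': [1, 8]}
{'x': [7, 7, 981], 'y': [1, 8], 'z': [1, 7]}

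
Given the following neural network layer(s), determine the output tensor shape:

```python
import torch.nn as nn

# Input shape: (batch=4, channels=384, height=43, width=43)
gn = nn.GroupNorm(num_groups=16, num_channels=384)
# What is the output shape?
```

Input: (4, 384, 43, 43) -> Output: (4, 384, 43, 43)

Answer: (4, 384, 43, 43)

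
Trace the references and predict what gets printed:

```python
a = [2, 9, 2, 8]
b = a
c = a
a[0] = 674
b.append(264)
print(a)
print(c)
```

Key concept: multiple aliases.
Step by step:
`a = [2, 9, 2, 8]` → a = [2, 9, 2, 8]
`b = a` → b = [2, 9, 2, 8] (same object as a)
`c = a` → c = [2, 9, 2, 8] (same object as a, b)
`a[0] = 674` → a = [674, 9, 2, 8] (same object as b, c); b = [674, 9, 2, 8] (same object as a, c); c = [674, 9, 2, 8] (same object as a, b)
`b.append(264)` → a = [674, 9, 2, 8, 264] (same object as b, c); b = [674, 9, 2, 8, 264] (same object as a, c); c = [674, 9, 2, 8, 264] (same object as a, b)
`print(a)` → prints [674, 9, 2, 8, 264]
`print(c)` → prints [674, 9, 2, 8, 264]

Answer:
[674, 9, 2, 8, 264]
[674, 9, 2, 8, 264]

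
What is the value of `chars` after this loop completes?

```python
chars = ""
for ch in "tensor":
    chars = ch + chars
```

Reverse 'tensor'
`chars` takes the values: "" → "t" → "et" → "net" → "snet" → "osnet" → "rosnet"

Answer: "rosnet"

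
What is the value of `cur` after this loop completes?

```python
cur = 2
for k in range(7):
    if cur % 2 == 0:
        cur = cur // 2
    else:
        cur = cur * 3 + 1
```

Collatz-style transformation from 2
`cur` takes the values: 2 → 1 → 4 → 2 → 1 → 4 → 2 → 1

Answer: 1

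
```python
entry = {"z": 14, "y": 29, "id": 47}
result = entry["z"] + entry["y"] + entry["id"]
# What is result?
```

Trace:
`entry = {"z": 14, "y": 29, "id": 47}` → entry = {'z': 14, 'y': 29, 'id': 47}
`result = entry["z"] + entry["y"] + entry["id"]` → result = 90
So result = 90

Answer: 90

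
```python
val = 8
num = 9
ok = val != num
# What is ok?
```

Trace:
`val = 8` → val = 8
`num = 9` → num = 9
`ok = val != num` → ok = True
So ok = True

Answer: True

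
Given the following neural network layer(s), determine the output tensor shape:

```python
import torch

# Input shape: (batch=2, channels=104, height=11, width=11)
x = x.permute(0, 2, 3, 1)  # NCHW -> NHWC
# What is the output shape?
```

Input: (2, 104, 11, 11) -> Output: (2, 11, 11, 104)

Answer: (2, 11, 11, 104)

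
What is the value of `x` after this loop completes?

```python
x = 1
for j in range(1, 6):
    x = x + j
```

Start at 1, add 1 through 5
`x` takes the values: 1 → 2 → 4 → 7 → 11 → 16

Answer: 16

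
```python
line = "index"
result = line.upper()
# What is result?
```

Trace:
`line = "index"` → line = 'index'
`result = line.upper()` → result = 'INDEX'
So result = 'INDEX'

Answer: 'INDEX'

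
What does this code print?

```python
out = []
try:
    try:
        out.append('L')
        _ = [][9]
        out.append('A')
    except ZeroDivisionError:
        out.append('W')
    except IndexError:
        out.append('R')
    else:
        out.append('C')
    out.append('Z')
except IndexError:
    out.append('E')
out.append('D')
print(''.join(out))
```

Execution trace: 'L' (inner try body) → 'R' (inner except IndexError) → 'Z' (try body, no exception) → 'D' (after the try/except). Output: LRZD

Answer: LRZD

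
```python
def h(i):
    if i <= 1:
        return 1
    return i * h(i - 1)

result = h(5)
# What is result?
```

h(5) = 5 * 4 * 3 * 2 * 1 = 120

Answer: 120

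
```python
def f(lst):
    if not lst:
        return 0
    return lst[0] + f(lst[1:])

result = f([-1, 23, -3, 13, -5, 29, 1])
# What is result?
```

(-1) + 23 + (-3) + 13 + (-5) + 29 + 1 + 0 = 57

Answer: 57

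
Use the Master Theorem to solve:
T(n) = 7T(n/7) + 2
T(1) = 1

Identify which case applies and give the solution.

a=7, b=7, f(n)=2. log_7(7) = 1. Since c=0 < 1, Case 1 applies: T(n) = Θ(n^log_b(a)) = O(n).

Answer: O(n) - Case 1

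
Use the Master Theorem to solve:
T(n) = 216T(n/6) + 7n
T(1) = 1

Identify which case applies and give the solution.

a=216, b=6, f(n)=7n. log_6(216) = 3. Since c=1 < 3, Case 1 applies: T(n) = Θ(n^log_b(a)) = O(n^3).

Answer: O(n^3) - Case 1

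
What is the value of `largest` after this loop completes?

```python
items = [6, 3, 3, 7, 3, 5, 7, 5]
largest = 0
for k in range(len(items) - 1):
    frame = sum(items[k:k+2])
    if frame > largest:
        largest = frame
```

Max sum of 2-element window in [6, 3, 3, 7, 3, 5, 7, 5]
`largest` takes the values: 0 → 9 → 10 → 12

Answer: 12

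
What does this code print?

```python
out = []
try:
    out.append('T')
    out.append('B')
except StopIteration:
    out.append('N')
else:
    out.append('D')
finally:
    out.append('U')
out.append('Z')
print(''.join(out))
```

Execution trace: 'T' (try body) → 'B' (try body, no exception) → 'D' (else) → 'U' (finally) → 'Z' (after the try/except). Output: TBDUZ

Answer: TBDUZ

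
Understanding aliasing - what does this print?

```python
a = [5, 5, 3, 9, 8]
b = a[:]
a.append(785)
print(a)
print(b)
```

Key concept: slice [:] creates copy.
Step by step:
`a = [5, 5, 3, 9, 8]` → a = [5, 5, 3, 9, 8]
`b = a[:]` → b = [5, 5, 3, 9, 8]
`a.append(785)` → a = [5, 5, 3, 9, 8, 785]
`print(a)` → prints [5, 5, 3, 9, 8, 785]
`print(b)` → prints [5, 5, 3, 9, 8]

Answer:
[5, 5, 3, 9, 8, 785]
[5, 5, 3, 9, 8]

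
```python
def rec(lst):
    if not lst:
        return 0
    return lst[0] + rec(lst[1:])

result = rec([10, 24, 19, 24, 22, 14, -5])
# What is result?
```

10 + 24 + 19 + 24 + 22 + 14 + (-5) + 0 = 108

Answer: 108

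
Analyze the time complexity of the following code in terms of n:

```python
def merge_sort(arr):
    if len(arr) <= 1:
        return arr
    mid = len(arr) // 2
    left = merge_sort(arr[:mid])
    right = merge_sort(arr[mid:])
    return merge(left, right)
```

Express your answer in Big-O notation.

This is Merge sort. Time complexity: O(n log n).

Answer: O(n log n)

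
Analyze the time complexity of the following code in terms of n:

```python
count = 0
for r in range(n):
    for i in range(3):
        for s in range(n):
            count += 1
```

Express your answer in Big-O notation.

Each loop level contributes: n × 1 × n. Multiplying the contributions gives O(n^2).

Answer: O(n^2)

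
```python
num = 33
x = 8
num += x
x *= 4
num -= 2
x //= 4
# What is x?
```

Trace:
`num = 33` → num = 33
`x = 8` → x = 8
`num += x` → num = 41
`x *= 4` → x = 32
`num -= 2` → num = 39
`x //= 4` → x = 8
So x = 8

Answer: 8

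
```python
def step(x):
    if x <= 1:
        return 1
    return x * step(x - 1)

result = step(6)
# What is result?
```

step(6) = 6 * 5 * 4 * 3 * 2 * 1 = 720

Answer: 720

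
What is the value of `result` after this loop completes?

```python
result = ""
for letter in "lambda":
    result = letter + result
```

Reverse 'lambda'
`result` takes the values: "" → "l" → "al" → "mal" → "bmal" → "dbmal" → "adbmal"

Answer: "adbmal"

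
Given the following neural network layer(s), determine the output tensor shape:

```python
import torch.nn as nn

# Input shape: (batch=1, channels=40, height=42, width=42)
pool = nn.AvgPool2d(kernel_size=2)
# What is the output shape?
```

Input: (1, 40, 42, 42) -> Output: (1, 40, 21, 21)

Answer: (1, 40, 21, 21)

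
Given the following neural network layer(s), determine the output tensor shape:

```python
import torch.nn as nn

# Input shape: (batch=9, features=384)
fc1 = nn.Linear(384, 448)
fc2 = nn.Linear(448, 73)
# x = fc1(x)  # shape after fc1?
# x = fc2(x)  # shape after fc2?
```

Input: (9, 384) -> after fc1: (9, 448) -> Output: (9, 73)

Answer: (9, 73)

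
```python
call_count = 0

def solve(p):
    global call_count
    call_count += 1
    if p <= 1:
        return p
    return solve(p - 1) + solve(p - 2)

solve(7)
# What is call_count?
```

Calls(p) = 1 + Calls(p-1) + Calls(p-2); Calls(0)=Calls(1)=1. For p=7 this gives 41.

Answer: 41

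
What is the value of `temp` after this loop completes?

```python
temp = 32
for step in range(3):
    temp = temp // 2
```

Halve 3 times: 32 // 2^3 = 4
`temp` takes the values: 32 → 16 → 8 → 4

Answer: 4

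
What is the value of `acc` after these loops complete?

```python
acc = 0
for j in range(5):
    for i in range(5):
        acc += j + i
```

Sum of all j+i for j,i in 5x5
`acc` takes the values: 0 → 1 → 3 → 6 → 10 → 11 → 13 → 16 → 20 → 25 → 27 → 30 → 34 → 39 → 45 → 48 → 52 → 57 → 63 → 70 → 74 → 79 → 85 → 92 → 100

Answer: 100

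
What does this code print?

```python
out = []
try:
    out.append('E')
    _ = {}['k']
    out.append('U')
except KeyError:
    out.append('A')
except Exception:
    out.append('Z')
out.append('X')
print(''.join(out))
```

Execution trace: 'E' (try body) → 'A' (except KeyError) → 'X' (after the try/except). Output: EAX

Answer: EAX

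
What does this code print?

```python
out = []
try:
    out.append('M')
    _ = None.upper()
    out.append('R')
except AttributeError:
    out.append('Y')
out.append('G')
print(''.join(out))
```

Execution trace: 'M' (try body) → 'Y' (except AttributeError) → 'G' (after the try/except). Output: MYG

Answer: MYG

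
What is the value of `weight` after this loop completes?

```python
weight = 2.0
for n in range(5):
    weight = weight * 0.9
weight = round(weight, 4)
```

Exponential decay: 2.0 * 0.9^5
`weight` takes the values: 2.0 → 1.8 → 1.62 → 1.458 → 1.3122 → 1.18098 → 1.181

Answer: 1.181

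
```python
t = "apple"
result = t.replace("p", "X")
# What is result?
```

Trace:
`t = "apple"` → t = 'apple'
`result = t.replace("p", "X")` → result = 'aXXle'
So result = 'aXXle'

Answer: 'aXXle'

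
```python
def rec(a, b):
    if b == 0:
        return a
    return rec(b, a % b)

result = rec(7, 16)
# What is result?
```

rec(7, 16) -> rec(16, 7) -> rec(7, 2) -> rec(2, 1) -> rec(1, 0) -> 1

Answer: 1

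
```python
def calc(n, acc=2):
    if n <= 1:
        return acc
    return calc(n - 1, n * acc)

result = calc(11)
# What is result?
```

Accumulator trace (n, acc): (11, 2) -> (10, 22) -> (9, 220) -> (8, 1980) -> (7, 15840) -> (6, 110880) -> (5, 665280) -> (4, 3326400) -> (3, 13305600) -> (2, 39916800) -> (1, 79833600) -> return 79833600

Answer: 79833600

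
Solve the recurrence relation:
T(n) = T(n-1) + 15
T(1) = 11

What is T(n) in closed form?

Unrolling: T(n) = T(1) + 15·(n-1) = 11 + 15(n-1) = 15n - 4.

Answer: T(n) = 15n - 4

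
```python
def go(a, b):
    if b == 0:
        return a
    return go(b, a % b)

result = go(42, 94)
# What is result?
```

go(42, 94) -> go(94, 42) -> go(42, 10) -> go(10, 2) -> go(2, 0) -> 2

Answer: 2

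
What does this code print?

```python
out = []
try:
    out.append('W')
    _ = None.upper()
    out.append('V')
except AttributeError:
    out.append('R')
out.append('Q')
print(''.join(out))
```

Execution trace: 'W' (try body) → 'R' (except AttributeError) → 'Q' (after the try/except). Output: WRQ

Answer: WRQ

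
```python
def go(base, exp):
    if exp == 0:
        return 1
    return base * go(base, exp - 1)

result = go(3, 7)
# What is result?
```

go(3, 7) = 3 * 3 * 3 * 3 * 3 * 3 * 3 = 2187

Answer: 2187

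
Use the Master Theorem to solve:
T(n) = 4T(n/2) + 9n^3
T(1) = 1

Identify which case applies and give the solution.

a=4, b=2, f(n)=9n^3. log_2(4) = 2. Since c=3 > 2 and the regularity condition holds (4(n/2)^3 = (4/2^3)n^3 with 4/2^3 < 1), Case 3 applies: T(n) = Θ(f(n)) = O(n^3).

Answer: O(n^3) - Case 3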